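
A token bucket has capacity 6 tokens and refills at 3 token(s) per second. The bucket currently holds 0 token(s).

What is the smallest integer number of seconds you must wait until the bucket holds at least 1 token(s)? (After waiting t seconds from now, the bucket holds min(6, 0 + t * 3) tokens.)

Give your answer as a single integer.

Need 0 + t * 3 >= 1, so t >= 1/3.
Smallest integer t = ceil(1/3) = 1.

Answer: 1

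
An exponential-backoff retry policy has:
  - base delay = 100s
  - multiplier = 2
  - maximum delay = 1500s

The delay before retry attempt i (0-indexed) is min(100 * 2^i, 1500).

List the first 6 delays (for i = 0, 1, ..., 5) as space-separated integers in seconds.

Answer: 100 200 400 800 1500 1500

Derivation:
Computing each delay:
  i=0: min(100*2^0, 1500) = 100
  i=1: min(100*2^1, 1500) = 200
  i=2: min(100*2^2, 1500) = 400
  i=3: min(100*2^3, 1500) = 800
  i=4: min(100*2^4, 1500) = 1500
  i=5: min(100*2^5, 1500) = 1500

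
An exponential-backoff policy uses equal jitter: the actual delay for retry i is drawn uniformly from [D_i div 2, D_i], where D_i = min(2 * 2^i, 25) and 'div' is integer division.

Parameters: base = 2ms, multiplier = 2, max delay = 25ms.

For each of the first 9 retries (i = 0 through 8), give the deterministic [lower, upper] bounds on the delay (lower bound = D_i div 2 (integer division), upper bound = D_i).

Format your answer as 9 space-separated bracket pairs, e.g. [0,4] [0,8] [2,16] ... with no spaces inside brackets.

Answer: [1,2] [2,4] [4,8] [8,16] [12,25] [12,25] [12,25] [12,25] [12,25]

Derivation:
Computing bounds per retry:
  i=0: D_i=min(2*2^0,25)=2, bounds=[1,2]
  i=1: D_i=min(2*2^1,25)=4, bounds=[2,4]
  i=2: D_i=min(2*2^2,25)=8, bounds=[4,8]
  i=3: D_i=min(2*2^3,25)=16, bounds=[8,16]
  i=4: D_i=min(2*2^4,25)=25, bounds=[12,25]
  i=5: D_i=min(2*2^5,25)=25, bounds=[12,25]
  i=6: D_i=min(2*2^6,25)=25, bounds=[12,25]
  i=7: D_i=min(2*2^7,25)=25, bounds=[12,25]
  i=8: D_i=min(2*2^8,25)=25, bounds=[12,25]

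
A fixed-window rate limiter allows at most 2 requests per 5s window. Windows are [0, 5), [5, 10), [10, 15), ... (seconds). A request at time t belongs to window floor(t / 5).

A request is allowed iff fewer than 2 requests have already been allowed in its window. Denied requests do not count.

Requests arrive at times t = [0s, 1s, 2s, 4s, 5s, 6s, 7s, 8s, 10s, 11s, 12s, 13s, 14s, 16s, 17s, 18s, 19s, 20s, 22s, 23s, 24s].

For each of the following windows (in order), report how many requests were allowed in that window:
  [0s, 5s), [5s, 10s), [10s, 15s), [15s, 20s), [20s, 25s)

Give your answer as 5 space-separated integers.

Answer: 2 2 2 2 2

Derivation:
Processing requests:
  req#1 t=0s (window 0): ALLOW
  req#2 t=1s (window 0): ALLOW
  req#3 t=2s (window 0): DENY
  req#4 t=4s (window 0): DENY
  req#5 t=5s (window 1): ALLOW
  req#6 t=6s (window 1): ALLOW
  req#7 t=7s (window 1): DENY
  req#8 t=8s (window 1): DENY
  req#9 t=10s (window 2): ALLOW
  req#10 t=11s (window 2): ALLOW
  req#11 t=12s (window 2): DENY
  req#12 t=13s (window 2): DENY
  req#13 t=14s (window 2): DENY
  req#14 t=16s (window 3): ALLOW
  req#15 t=17s (window 3): ALLOW
  req#16 t=18s (window 3): DENY
  req#17 t=19s (window 3): DENY
  req#18 t=20s (window 4): ALLOW
  req#19 t=22s (window 4): ALLOW
  req#20 t=23s (window 4): DENY
  req#21 t=24s (window 4): DENY

Allowed counts by window: 2 2 2 2 2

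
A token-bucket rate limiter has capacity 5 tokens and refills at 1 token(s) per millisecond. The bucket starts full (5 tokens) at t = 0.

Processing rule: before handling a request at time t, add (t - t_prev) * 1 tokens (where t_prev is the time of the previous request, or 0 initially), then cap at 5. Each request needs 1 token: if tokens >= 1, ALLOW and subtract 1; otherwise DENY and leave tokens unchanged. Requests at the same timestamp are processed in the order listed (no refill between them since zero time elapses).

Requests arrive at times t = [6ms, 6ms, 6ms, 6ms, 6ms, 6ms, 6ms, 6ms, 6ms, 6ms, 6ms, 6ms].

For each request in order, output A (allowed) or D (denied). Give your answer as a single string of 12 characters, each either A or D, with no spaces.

Simulating step by step:
  req#1 t=6ms: ALLOW
  req#2 t=6ms: ALLOW
  req#3 t=6ms: ALLOW
  req#4 t=6ms: ALLOW
  req#5 t=6ms: ALLOW
  req#6 t=6ms: DENY
  req#7 t=6ms: DENY
  req#8 t=6ms: DENY
  req#9 t=6ms: DENY
  req#10 t=6ms: DENY
  req#11 t=6ms: DENY
  req#12 t=6ms: DENY

Answer: AAAAADDDDDDD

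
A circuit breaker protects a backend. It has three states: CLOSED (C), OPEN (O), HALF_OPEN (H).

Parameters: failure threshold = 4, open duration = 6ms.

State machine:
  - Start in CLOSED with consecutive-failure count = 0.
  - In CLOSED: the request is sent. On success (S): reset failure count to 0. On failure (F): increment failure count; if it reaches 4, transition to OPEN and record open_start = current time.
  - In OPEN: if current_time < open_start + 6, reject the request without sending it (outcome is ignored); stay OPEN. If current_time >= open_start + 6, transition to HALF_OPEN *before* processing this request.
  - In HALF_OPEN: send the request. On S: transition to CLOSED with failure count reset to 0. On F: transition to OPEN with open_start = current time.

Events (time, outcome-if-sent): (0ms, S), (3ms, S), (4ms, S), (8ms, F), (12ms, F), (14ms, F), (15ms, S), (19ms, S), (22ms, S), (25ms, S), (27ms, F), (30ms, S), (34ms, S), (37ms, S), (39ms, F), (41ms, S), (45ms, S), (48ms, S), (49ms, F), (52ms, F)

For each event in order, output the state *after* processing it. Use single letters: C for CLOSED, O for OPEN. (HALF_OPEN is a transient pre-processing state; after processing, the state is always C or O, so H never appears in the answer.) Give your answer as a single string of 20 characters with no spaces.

State after each event:
  event#1 t=0ms outcome=S: state=CLOSED
  event#2 t=3ms outcome=S: state=CLOSED
  event#3 t=4ms outcome=S: state=CLOSED
  event#4 t=8ms outcome=F: state=CLOSED
  event#5 t=12ms outcome=F: state=CLOSED
  event#6 t=14ms outcome=F: state=CLOSED
  event#7 t=15ms outcome=S: state=CLOSED
  event#8 t=19ms outcome=S: state=CLOSED
  event#9 t=22ms outcome=S: state=CLOSED
  event#10 t=25ms outcome=S: state=CLOSED
  event#11 t=27ms outcome=F: state=CLOSED
  event#12 t=30ms outcome=S: state=CLOSED
  event#13 t=34ms outcome=S: state=CLOSED
  event#14 t=37ms outcome=S: state=CLOSED
  event#15 t=39ms outcome=F: state=CLOSED
  event#16 t=41ms outcome=S: state=CLOSED
  event#17 t=45ms outcome=S: state=CLOSED
  event#18 t=48ms outcome=S: state=CLOSED
  event#19 t=49ms outcome=F: state=CLOSED
  event#20 t=52ms outcome=F: state=CLOSED

Answer: CCCCCCCCCCCCCCCCCCCC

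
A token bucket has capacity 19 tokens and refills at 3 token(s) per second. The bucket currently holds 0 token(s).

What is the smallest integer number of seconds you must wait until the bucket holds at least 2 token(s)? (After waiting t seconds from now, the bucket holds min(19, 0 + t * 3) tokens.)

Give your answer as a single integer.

Answer: 1

Derivation:
Need 0 + t * 3 >= 2, so t >= 2/3.
Smallest integer t = ceil(2/3) = 1.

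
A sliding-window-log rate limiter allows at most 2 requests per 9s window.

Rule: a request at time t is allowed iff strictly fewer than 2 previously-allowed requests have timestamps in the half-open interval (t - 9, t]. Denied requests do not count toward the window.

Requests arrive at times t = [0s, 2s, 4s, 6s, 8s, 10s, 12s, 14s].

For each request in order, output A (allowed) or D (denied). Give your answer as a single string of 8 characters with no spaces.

Answer: AADDDAAD

Derivation:
Tracking allowed requests in the window:
  req#1 t=0s: ALLOW
  req#2 t=2s: ALLOW
  req#3 t=4s: DENY
  req#4 t=6s: DENY
  req#5 t=8s: DENY
  req#6 t=10s: ALLOW
  req#7 t=12s: ALLOW
  req#8 t=14s: DENY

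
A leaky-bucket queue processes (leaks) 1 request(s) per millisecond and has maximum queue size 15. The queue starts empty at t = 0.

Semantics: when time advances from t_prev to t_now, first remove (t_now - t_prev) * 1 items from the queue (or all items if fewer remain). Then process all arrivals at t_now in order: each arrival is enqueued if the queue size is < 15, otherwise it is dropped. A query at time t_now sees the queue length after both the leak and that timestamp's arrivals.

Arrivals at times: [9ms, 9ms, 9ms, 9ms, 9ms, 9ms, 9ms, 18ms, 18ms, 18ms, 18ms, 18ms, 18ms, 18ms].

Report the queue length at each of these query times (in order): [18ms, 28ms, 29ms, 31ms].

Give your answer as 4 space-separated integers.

Queue lengths at query times:
  query t=18ms: backlog = 7
  query t=28ms: backlog = 0
  query t=29ms: backlog = 0
  query t=31ms: backlog = 0

Answer: 7 0 0 0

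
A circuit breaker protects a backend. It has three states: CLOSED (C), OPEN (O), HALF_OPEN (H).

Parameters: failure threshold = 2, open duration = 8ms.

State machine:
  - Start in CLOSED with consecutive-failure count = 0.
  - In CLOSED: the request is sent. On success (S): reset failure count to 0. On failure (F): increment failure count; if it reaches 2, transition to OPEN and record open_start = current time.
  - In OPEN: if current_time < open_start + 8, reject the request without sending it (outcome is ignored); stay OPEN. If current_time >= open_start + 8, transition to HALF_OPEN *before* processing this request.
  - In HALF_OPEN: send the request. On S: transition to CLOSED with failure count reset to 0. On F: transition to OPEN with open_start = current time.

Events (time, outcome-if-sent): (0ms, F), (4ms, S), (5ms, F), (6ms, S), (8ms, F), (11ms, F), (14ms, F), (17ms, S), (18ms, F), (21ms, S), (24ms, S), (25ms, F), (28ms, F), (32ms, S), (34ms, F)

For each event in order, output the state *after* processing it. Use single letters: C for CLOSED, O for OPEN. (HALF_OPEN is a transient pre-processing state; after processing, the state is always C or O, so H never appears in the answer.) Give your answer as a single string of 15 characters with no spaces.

State after each event:
  event#1 t=0ms outcome=F: state=CLOSED
  event#2 t=4ms outcome=S: state=CLOSED
  event#3 t=5ms outcome=F: state=CLOSED
  event#4 t=6ms outcome=S: state=CLOSED
  event#5 t=8ms outcome=F: state=CLOSED
  event#6 t=11ms outcome=F: state=OPEN
  event#7 t=14ms outcome=F: state=OPEN
  event#8 t=17ms outcome=S: state=OPEN
  event#9 t=18ms outcome=F: state=OPEN
  event#10 t=21ms outcome=S: state=CLOSED
  event#11 t=24ms outcome=S: state=CLOSED
  event#12 t=25ms outcome=F: state=CLOSED
  event#13 t=28ms outcome=F: state=OPEN
  event#14 t=32ms outcome=S: state=OPEN
  event#15 t=34ms outcome=F: state=OPEN

Answer: CCCCCOOOOCCCOOO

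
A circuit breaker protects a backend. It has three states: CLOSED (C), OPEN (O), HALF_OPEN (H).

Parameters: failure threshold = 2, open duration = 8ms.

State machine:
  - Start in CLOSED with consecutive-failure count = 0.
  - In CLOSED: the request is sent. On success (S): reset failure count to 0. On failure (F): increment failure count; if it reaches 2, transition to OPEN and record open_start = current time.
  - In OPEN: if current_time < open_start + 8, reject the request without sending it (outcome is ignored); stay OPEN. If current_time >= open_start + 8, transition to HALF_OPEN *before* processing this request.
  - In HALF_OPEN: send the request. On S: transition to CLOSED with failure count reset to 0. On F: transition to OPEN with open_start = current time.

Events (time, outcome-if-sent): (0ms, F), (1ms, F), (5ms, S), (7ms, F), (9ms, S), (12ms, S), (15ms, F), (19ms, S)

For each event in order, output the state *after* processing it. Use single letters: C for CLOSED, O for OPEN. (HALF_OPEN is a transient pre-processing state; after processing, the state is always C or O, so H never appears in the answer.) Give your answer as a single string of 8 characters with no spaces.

State after each event:
  event#1 t=0ms outcome=F: state=CLOSED
  event#2 t=1ms outcome=F: state=OPEN
  event#3 t=5ms outcome=S: state=OPEN
  event#4 t=7ms outcome=F: state=OPEN
  event#5 t=9ms outcome=S: state=CLOSED
  event#6 t=12ms outcome=S: state=CLOSED
  event#7 t=15ms outcome=F: state=CLOSED
  event#8 t=19ms outcome=S: state=CLOSED

Answer: COOOCCCC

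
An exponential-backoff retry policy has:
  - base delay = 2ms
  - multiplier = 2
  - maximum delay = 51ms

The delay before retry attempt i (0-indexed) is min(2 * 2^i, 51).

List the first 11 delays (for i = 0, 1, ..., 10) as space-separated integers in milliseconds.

Answer: 2 4 8 16 32 51 51 51 51 51 51

Derivation:
Computing each delay:
  i=0: min(2*2^0, 51) = 2
  i=1: min(2*2^1, 51) = 4
  i=2: min(2*2^2, 51) = 8
  i=3: min(2*2^3, 51) = 16
  i=4: min(2*2^4, 51) = 32
  i=5: min(2*2^5, 51) = 51
  i=6: min(2*2^6, 51) = 51
  i=7: min(2*2^7, 51) = 51
  i=8: min(2*2^8, 51) = 51
  i=9: min(2*2^9, 51) = 51
  i=10: min(2*2^10, 51) = 51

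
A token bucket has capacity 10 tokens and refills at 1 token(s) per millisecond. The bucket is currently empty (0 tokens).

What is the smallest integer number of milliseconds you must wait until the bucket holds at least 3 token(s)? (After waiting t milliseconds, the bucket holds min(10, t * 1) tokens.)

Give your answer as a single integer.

Need t * 1 >= 3, so t >= 3/1.
Smallest integer t = ceil(3/1) = 3.

Answer: 3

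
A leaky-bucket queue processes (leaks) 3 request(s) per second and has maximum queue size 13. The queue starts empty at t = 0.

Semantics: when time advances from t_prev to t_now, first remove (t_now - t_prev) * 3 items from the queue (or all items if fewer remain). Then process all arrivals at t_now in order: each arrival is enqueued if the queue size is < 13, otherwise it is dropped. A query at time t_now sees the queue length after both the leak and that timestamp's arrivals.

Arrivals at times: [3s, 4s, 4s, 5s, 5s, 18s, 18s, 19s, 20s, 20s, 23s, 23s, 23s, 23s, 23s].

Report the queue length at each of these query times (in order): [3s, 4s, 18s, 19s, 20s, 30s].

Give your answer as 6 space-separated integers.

Queue lengths at query times:
  query t=3s: backlog = 1
  query t=4s: backlog = 2
  query t=18s: backlog = 2
  query t=19s: backlog = 1
  query t=20s: backlog = 2
  query t=30s: backlog = 0

Answer: 1 2 2 1 2 0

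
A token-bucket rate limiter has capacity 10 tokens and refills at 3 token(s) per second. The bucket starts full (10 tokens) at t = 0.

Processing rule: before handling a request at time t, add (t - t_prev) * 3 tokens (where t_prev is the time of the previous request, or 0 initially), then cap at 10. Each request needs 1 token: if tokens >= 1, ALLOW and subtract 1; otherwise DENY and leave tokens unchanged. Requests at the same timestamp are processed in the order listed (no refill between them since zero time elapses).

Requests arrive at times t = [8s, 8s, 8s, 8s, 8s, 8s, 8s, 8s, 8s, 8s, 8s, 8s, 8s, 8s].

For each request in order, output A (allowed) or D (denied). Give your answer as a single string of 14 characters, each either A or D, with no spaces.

Answer: AAAAAAAAAADDDD

Derivation:
Simulating step by step:
  req#1 t=8s: ALLOW
  req#2 t=8s: ALLOW
  req#3 t=8s: ALLOW
  req#4 t=8s: ALLOW
  req#5 t=8s: ALLOW
  req#6 t=8s: ALLOW
  req#7 t=8s: ALLOW
  req#8 t=8s: ALLOW
  req#9 t=8s: ALLOW
  req#10 t=8s: ALLOW
  req#11 t=8s: DENY
  req#12 t=8s: DENY
  req#13 t=8s: DENY
  req#14 t=8s: DENY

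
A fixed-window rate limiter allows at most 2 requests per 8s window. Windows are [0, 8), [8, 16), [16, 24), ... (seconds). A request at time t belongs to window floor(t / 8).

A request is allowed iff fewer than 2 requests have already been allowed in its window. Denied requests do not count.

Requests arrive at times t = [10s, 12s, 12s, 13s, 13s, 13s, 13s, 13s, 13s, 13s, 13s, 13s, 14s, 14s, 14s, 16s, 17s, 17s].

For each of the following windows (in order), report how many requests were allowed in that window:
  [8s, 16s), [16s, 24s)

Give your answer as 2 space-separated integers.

Processing requests:
  req#1 t=10s (window 1): ALLOW
  req#2 t=12s (window 1): ALLOW
  req#3 t=12s (window 1): DENY
  req#4 t=13s (window 1): DENY
  req#5 t=13s (window 1): DENY
  req#6 t=13s (window 1): DENY
  req#7 t=13s (window 1): DENY
  req#8 t=13s (window 1): DENY
  req#9 t=13s (window 1): DENY
  req#10 t=13s (window 1): DENY
  req#11 t=13s (window 1): DENY
  req#12 t=13s (window 1): DENY
  req#13 t=14s (window 1): DENY
  req#14 t=14s (window 1): DENY
  req#15 t=14s (window 1): DENY
  req#16 t=16s (window 2): ALLOW
  req#17 t=17s (window 2): ALLOW
  req#18 t=17s (window 2): DENY

Allowed counts by window: 2 2

Answer: 2 2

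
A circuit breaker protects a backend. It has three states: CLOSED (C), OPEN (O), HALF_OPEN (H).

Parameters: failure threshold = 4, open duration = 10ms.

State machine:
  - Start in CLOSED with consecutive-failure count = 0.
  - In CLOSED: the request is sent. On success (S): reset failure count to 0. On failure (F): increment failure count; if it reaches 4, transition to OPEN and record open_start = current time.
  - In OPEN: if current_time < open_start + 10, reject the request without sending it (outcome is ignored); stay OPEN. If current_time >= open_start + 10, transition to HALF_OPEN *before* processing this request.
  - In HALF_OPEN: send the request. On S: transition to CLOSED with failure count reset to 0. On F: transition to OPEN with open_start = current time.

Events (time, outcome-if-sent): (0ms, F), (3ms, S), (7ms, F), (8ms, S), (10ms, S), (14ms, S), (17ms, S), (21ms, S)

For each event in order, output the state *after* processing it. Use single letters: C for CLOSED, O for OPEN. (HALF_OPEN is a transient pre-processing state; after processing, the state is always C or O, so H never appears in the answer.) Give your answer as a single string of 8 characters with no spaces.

State after each event:
  event#1 t=0ms outcome=F: state=CLOSED
  event#2 t=3ms outcome=S: state=CLOSED
  event#3 t=7ms outcome=F: state=CLOSED
  event#4 t=8ms outcome=S: state=CLOSED
  event#5 t=10ms outcome=S: state=CLOSED
  event#6 t=14ms outcome=S: state=CLOSED
  event#7 t=17ms outcome=S: state=CLOSED
  event#8 t=21ms outcome=S: state=CLOSED

Answer: CCCCCCCC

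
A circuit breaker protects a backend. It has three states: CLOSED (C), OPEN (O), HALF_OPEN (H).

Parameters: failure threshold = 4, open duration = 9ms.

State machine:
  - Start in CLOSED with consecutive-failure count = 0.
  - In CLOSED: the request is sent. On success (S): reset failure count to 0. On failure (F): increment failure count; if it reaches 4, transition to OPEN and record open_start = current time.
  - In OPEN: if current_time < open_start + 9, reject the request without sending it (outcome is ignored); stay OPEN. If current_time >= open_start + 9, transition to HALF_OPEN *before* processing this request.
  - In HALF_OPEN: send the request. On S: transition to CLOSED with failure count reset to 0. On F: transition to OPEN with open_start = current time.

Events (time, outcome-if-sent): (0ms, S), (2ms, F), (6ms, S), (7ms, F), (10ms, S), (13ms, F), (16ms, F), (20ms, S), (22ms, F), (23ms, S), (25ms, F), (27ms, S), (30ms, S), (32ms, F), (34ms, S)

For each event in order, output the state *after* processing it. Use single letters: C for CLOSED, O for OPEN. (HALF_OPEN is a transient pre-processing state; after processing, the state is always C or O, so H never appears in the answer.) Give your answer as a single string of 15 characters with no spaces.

State after each event:
  event#1 t=0ms outcome=S: state=CLOSED
  event#2 t=2ms outcome=F: state=CLOSED
  event#3 t=6ms outcome=S: state=CLOSED
  event#4 t=7ms outcome=F: state=CLOSED
  event#5 t=10ms outcome=S: state=CLOSED
  event#6 t=13ms outcome=F: state=CLOSED
  event#7 t=16ms outcome=F: state=CLOSED
  event#8 t=20ms outcome=S: state=CLOSED
  event#9 t=22ms outcome=F: state=CLOSED
  event#10 t=23ms outcome=S: state=CLOSED
  event#11 t=25ms outcome=F: state=CLOSED
  event#12 t=27ms outcome=S: state=CLOSED
  event#13 t=30ms outcome=S: state=CLOSED
  event#14 t=32ms outcome=F: state=CLOSED
  event#15 t=34ms outcome=S: state=CLOSED

Answer: CCCCCCCCCCCCCCC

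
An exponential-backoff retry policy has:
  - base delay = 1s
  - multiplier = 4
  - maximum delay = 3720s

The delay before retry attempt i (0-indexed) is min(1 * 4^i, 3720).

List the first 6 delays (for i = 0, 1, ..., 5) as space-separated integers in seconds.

Answer: 1 4 16 64 256 1024

Derivation:
Computing each delay:
  i=0: min(1*4^0, 3720) = 1
  i=1: min(1*4^1, 3720) = 4
  i=2: min(1*4^2, 3720) = 16
  i=3: min(1*4^3, 3720) = 64
  i=4: min(1*4^4, 3720) = 256
  i=5: min(1*4^5, 3720) = 1024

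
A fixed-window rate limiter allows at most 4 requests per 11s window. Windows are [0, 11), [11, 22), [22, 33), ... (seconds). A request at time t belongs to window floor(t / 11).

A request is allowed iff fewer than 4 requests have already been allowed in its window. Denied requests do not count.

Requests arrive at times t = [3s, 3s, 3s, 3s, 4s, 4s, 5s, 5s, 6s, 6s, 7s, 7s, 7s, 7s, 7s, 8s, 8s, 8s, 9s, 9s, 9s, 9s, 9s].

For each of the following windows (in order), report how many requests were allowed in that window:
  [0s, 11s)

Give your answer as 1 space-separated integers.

Processing requests:
  req#1 t=3s (window 0): ALLOW
  req#2 t=3s (window 0): ALLOW
  req#3 t=3s (window 0): ALLOW
  req#4 t=3s (window 0): ALLOW
  req#5 t=4s (window 0): DENY
  req#6 t=4s (window 0): DENY
  req#7 t=5s (window 0): DENY
  req#8 t=5s (window 0): DENY
  req#9 t=6s (window 0): DENY
  req#10 t=6s (window 0): DENY
  req#11 t=7s (window 0): DENY
  req#12 t=7s (window 0): DENY
  req#13 t=7s (window 0): DENY
  req#14 t=7s (window 0): DENY
  req#15 t=7s (window 0): DENY
  req#16 t=8s (window 0): DENY
  req#17 t=8s (window 0): DENY
  req#18 t=8s (window 0): DENY
  req#19 t=9s (window 0): DENY
  req#20 t=9s (window 0): DENY
  req#21 t=9s (window 0): DENY
  req#22 t=9s (window 0): DENY
  req#23 t=9s (window 0): DENY

Allowed counts by window: 4

Answer: 4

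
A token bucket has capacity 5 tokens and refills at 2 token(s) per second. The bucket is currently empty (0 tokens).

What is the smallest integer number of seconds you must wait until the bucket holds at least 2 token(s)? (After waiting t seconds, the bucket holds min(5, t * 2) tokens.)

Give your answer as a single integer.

Answer: 1

Derivation:
Need t * 2 >= 2, so t >= 2/2.
Smallest integer t = ceil(2/2) = 1.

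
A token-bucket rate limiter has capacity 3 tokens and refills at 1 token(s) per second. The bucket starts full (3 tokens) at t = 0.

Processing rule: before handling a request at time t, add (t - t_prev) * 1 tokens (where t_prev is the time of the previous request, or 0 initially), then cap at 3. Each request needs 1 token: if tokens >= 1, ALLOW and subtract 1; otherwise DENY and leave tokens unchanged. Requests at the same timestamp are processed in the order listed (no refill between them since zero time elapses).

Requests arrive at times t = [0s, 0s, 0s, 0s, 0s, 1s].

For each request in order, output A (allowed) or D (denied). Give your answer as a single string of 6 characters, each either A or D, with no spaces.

Answer: AAADDA

Derivation:
Simulating step by step:
  req#1 t=0s: ALLOW
  req#2 t=0s: ALLOW
  req#3 t=0s: ALLOW
  req#4 t=0s: DENY
  req#5 t=0s: DENY
  req#6 t=1s: ALLOW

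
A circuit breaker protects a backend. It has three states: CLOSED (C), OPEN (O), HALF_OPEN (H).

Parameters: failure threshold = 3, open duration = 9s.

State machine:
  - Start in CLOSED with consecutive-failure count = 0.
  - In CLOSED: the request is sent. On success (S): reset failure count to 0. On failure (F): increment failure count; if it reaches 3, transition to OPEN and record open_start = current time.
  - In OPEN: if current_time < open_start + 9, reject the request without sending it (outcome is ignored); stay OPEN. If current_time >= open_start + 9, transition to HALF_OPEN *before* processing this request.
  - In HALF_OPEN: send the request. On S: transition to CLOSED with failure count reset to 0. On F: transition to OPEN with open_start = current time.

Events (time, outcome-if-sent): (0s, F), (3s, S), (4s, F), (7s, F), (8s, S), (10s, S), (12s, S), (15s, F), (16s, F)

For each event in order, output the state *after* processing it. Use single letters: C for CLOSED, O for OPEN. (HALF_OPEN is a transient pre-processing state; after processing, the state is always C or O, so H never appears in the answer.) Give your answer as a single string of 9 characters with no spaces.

State after each event:
  event#1 t=0s outcome=F: state=CLOSED
  event#2 t=3s outcome=S: state=CLOSED
  event#3 t=4s outcome=F: state=CLOSED
  event#4 t=7s outcome=F: state=CLOSED
  event#5 t=8s outcome=S: state=CLOSED
  event#6 t=10s outcome=S: state=CLOSED
  event#7 t=12s outcome=S: state=CLOSED
  event#8 t=15s outcome=F: state=CLOSED
  event#9 t=16s outcome=F: state=CLOSED

Answer: CCCCCCCCC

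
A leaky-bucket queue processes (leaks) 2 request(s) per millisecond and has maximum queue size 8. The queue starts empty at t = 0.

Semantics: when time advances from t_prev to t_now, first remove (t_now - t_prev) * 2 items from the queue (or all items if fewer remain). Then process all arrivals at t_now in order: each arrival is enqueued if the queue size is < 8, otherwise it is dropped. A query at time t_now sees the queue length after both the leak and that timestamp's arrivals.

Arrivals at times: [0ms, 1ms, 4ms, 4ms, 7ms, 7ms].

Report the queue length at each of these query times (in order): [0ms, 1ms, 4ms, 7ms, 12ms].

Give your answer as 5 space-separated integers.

Queue lengths at query times:
  query t=0ms: backlog = 1
  query t=1ms: backlog = 1
  query t=4ms: backlog = 2
  query t=7ms: backlog = 2
  query t=12ms: backlog = 0

Answer: 1 1 2 2 0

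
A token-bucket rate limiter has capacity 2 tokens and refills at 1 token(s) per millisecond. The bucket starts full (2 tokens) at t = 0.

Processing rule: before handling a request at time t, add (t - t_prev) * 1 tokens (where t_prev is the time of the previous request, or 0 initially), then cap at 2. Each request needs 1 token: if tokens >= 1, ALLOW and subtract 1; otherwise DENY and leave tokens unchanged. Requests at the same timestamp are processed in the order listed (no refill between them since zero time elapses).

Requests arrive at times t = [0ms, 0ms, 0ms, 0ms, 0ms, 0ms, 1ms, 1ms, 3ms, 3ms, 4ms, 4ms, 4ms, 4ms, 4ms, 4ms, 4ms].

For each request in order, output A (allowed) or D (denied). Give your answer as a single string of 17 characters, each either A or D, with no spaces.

Simulating step by step:
  req#1 t=0ms: ALLOW
  req#2 t=0ms: ALLOW
  req#3 t=0ms: DENY
  req#4 t=0ms: DENY
  req#5 t=0ms: DENY
  req#6 t=0ms: DENY
  req#7 t=1ms: ALLOW
  req#8 t=1ms: DENY
  req#9 t=3ms: ALLOW
  req#10 t=3ms: ALLOW
  req#11 t=4ms: ALLOW
  req#12 t=4ms: DENY
  req#13 t=4ms: DENY
  req#14 t=4ms: DENY
  req#15 t=4ms: DENY
  req#16 t=4ms: DENY
  req#17 t=4ms: DENY

Answer: AADDDDADAAADDDDDD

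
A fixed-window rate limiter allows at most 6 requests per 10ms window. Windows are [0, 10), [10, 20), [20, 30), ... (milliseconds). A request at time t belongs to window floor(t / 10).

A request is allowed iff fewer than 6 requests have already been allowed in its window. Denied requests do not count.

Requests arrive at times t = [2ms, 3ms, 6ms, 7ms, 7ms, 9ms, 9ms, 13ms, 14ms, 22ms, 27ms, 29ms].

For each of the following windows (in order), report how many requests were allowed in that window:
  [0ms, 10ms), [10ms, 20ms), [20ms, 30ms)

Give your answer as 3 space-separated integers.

Answer: 6 2 3

Derivation:
Processing requests:
  req#1 t=2ms (window 0): ALLOW
  req#2 t=3ms (window 0): ALLOW
  req#3 t=6ms (window 0): ALLOW
  req#4 t=7ms (window 0): ALLOW
  req#5 t=7ms (window 0): ALLOW
  req#6 t=9ms (window 0): ALLOW
  req#7 t=9ms (window 0): DENY
  req#8 t=13ms (window 1): ALLOW
  req#9 t=14ms (window 1): ALLOW
  req#10 t=22ms (window 2): ALLOW
  req#11 t=27ms (window 2): ALLOW
  req#12 t=29ms (window 2): ALLOW

Allowed counts by window: 6 2 3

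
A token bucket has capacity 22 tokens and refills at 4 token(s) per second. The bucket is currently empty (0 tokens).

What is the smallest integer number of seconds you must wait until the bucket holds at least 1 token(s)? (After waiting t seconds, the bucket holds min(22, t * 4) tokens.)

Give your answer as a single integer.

Answer: 1

Derivation:
Need t * 4 >= 1, so t >= 1/4.
Smallest integer t = ceil(1/4) = 1.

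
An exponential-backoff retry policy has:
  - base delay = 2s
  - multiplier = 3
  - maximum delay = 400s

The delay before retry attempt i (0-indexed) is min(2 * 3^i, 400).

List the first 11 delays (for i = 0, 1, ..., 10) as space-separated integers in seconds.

Answer: 2 6 18 54 162 400 400 400 400 400 400

Derivation:
Computing each delay:
  i=0: min(2*3^0, 400) = 2
  i=1: min(2*3^1, 400) = 6
  i=2: min(2*3^2, 400) = 18
  i=3: min(2*3^3, 400) = 54
  i=4: min(2*3^4, 400) = 162
  i=5: min(2*3^5, 400) = 400
  i=6: min(2*3^6, 400) = 400
  i=7: min(2*3^7, 400) = 400
  i=8: min(2*3^8, 400) = 400
  i=9: min(2*3^9, 400) = 400
  i=10: min(2*3^10, 400) = 400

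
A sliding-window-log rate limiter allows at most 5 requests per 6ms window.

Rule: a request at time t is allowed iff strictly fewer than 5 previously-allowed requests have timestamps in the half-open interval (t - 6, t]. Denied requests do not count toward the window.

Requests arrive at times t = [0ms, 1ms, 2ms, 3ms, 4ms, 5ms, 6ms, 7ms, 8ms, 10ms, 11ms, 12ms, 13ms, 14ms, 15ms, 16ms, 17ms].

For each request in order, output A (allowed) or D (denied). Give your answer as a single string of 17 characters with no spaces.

Tracking allowed requests in the window:
  req#1 t=0ms: ALLOW
  req#2 t=1ms: ALLOW
  req#3 t=2ms: ALLOW
  req#4 t=3ms: ALLOW
  req#5 t=4ms: ALLOW
  req#6 t=5ms: DENY
  req#7 t=6ms: ALLOW
  req#8 t=7ms: ALLOW
  req#9 t=8ms: ALLOW
  req#10 t=10ms: ALLOW
  req#11 t=11ms: ALLOW
  req#12 t=12ms: ALLOW
  req#13 t=13ms: ALLOW
  req#14 t=14ms: ALLOW
  req#15 t=15ms: DENY
  req#16 t=16ms: ALLOW
  req#17 t=17ms: ALLOW

Answer: AAAAADAAAAAAAADAA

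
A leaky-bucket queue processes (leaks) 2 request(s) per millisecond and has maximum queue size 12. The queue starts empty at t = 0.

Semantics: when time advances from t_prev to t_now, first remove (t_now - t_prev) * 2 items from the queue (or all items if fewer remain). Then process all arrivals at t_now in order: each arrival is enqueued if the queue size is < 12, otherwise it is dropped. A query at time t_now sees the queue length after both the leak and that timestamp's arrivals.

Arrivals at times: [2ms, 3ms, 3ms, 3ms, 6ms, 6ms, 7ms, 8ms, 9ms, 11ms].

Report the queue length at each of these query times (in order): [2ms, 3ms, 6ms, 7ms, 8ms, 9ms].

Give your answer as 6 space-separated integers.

Queue lengths at query times:
  query t=2ms: backlog = 1
  query t=3ms: backlog = 3
  query t=6ms: backlog = 2
  query t=7ms: backlog = 1
  query t=8ms: backlog = 1
  query t=9ms: backlog = 1

Answer: 1 3 2 1 1 1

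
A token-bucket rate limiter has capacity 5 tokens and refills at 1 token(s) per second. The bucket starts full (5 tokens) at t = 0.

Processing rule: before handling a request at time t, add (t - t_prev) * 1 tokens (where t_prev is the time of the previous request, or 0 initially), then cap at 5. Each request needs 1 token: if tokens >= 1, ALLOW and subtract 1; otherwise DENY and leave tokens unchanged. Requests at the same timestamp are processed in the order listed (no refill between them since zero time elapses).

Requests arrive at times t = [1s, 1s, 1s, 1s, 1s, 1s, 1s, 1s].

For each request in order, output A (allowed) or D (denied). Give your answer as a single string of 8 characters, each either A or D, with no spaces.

Answer: AAAAADDD

Derivation:
Simulating step by step:
  req#1 t=1s: ALLOW
  req#2 t=1s: ALLOW
  req#3 t=1s: ALLOW
  req#4 t=1s: ALLOW
  req#5 t=1s: ALLOW
  req#6 t=1s: DENY
  req#7 t=1s: DENY
  req#8 t=1s: DENY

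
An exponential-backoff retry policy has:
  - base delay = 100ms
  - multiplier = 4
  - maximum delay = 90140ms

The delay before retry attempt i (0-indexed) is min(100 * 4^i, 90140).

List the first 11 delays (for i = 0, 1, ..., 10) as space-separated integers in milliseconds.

Answer: 100 400 1600 6400 25600 90140 90140 90140 90140 90140 90140

Derivation:
Computing each delay:
  i=0: min(100*4^0, 90140) = 100
  i=1: min(100*4^1, 90140) = 400
  i=2: min(100*4^2, 90140) = 1600
  i=3: min(100*4^3, 90140) = 6400
  i=4: min(100*4^4, 90140) = 25600
  i=5: min(100*4^5, 90140) = 90140
  i=6: min(100*4^6, 90140) = 90140
  i=7: min(100*4^7, 90140) = 90140
  i=8: min(100*4^8, 90140) = 90140
  i=9: min(100*4^9, 90140) = 90140
  i=10: min(100*4^10, 90140) = 90140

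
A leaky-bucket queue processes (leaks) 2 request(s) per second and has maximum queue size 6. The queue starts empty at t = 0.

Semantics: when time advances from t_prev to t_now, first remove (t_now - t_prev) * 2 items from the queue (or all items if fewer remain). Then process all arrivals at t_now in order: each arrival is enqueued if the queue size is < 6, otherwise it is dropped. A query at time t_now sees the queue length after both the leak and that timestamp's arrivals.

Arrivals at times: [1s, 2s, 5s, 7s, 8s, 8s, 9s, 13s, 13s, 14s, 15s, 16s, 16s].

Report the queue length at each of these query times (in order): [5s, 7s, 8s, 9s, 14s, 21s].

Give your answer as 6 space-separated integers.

Answer: 1 1 2 1 1 0

Derivation:
Queue lengths at query times:
  query t=5s: backlog = 1
  query t=7s: backlog = 1
  query t=8s: backlog = 2
  query t=9s: backlog = 1
  query t=14s: backlog = 1
  query t=21s: backlog = 0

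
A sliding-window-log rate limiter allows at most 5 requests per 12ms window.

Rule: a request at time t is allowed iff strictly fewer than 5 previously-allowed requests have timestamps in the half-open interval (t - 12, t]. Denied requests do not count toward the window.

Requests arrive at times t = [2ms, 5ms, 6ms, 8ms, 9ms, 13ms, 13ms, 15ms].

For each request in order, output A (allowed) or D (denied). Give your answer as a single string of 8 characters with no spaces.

Answer: AAAAADDA

Derivation:
Tracking allowed requests in the window:
  req#1 t=2ms: ALLOW
  req#2 t=5ms: ALLOW
  req#3 t=6ms: ALLOW
  req#4 t=8ms: ALLOW
  req#5 t=9ms: ALLOW
  req#6 t=13ms: DENY
  req#7 t=13ms: DENY
  req#8 t=15ms: ALLOW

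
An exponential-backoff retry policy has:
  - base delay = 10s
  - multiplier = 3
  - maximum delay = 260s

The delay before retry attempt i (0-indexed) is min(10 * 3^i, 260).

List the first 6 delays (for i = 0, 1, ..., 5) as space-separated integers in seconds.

Answer: 10 30 90 260 260 260

Derivation:
Computing each delay:
  i=0: min(10*3^0, 260) = 10
  i=1: min(10*3^1, 260) = 30
  i=2: min(10*3^2, 260) = 90
  i=3: min(10*3^3, 260) = 260
  i=4: min(10*3^4, 260) = 260
  i=5: min(10*3^5, 260) = 260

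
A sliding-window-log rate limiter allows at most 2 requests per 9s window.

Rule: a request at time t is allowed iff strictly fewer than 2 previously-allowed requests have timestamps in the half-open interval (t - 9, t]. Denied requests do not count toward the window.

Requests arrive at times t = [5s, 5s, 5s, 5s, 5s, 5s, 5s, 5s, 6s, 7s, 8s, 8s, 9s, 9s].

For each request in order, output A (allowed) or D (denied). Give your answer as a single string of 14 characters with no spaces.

Answer: AADDDDDDDDDDDD

Derivation:
Tracking allowed requests in the window:
  req#1 t=5s: ALLOW
  req#2 t=5s: ALLOW
  req#3 t=5s: DENY
  req#4 t=5s: DENY
  req#5 t=5s: DENY
  req#6 t=5s: DENY
  req#7 t=5s: DENY
  req#8 t=5s: DENY
  req#9 t=6s: DENY
  req#10 t=7s: DENY
  req#11 t=8s: DENY
  req#12 t=8s: DENY
  req#13 t=9s: DENY
  req#14 t=9s: DENY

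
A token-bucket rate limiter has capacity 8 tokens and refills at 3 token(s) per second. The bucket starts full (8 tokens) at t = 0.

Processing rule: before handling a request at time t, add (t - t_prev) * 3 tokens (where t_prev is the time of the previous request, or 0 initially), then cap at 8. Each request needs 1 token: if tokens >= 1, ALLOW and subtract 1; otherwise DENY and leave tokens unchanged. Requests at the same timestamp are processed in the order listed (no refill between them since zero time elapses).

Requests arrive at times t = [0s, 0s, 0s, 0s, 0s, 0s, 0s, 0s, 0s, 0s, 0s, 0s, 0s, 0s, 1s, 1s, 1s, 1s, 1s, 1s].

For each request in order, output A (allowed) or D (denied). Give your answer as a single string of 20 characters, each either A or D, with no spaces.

Answer: AAAAAAAADDDDDDAAADDD

Derivation:
Simulating step by step:
  req#1 t=0s: ALLOW
  req#2 t=0s: ALLOW
  req#3 t=0s: ALLOW
  req#4 t=0s: ALLOW
  req#5 t=0s: ALLOW
  req#6 t=0s: ALLOW
  req#7 t=0s: ALLOW
  req#8 t=0s: ALLOW
  req#9 t=0s: DENY
  req#10 t=0s: DENY
  req#11 t=0s: DENY
  req#12 t=0s: DENY
  req#13 t=0s: DENY
  req#14 t=0s: DENY
  req#15 t=1s: ALLOW
  req#16 t=1s: ALLOW
  req#17 t=1s: ALLOW
  req#18 t=1s: DENY
  req#19 t=1s: DENY
  req#20 t=1s: DENY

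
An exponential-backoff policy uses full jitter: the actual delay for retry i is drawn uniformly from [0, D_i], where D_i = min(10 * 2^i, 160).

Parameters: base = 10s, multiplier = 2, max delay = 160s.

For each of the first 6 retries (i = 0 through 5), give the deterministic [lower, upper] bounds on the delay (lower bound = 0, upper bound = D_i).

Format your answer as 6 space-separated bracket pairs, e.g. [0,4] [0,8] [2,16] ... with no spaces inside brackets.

Computing bounds per retry:
  i=0: D_i=min(10*2^0,160)=10, bounds=[0,10]
  i=1: D_i=min(10*2^1,160)=20, bounds=[0,20]
  i=2: D_i=min(10*2^2,160)=40, bounds=[0,40]
  i=3: D_i=min(10*2^3,160)=80, bounds=[0,80]
  i=4: D_i=min(10*2^4,160)=160, bounds=[0,160]
  i=5: D_i=min(10*2^5,160)=160, bounds=[0,160]

Answer: [0,10] [0,20] [0,40] [0,80] [0,160] [0,160]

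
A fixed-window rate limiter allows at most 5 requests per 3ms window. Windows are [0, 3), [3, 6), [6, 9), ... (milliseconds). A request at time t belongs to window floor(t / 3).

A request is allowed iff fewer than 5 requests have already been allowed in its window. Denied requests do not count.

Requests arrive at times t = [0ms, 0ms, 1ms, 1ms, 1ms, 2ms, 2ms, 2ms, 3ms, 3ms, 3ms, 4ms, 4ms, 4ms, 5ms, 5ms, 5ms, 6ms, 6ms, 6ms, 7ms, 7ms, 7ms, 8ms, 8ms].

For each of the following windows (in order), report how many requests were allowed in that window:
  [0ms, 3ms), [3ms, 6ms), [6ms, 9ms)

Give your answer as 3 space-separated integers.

Answer: 5 5 5

Derivation:
Processing requests:
  req#1 t=0ms (window 0): ALLOW
  req#2 t=0ms (window 0): ALLOW
  req#3 t=1ms (window 0): ALLOW
  req#4 t=1ms (window 0): ALLOW
  req#5 t=1ms (window 0): ALLOW
  req#6 t=2ms (window 0): DENY
  req#7 t=2ms (window 0): DENY
  req#8 t=2ms (window 0): DENY
  req#9 t=3ms (window 1): ALLOW
  req#10 t=3ms (window 1): ALLOW
  req#11 t=3ms (window 1): ALLOW
  req#12 t=4ms (window 1): ALLOW
  req#13 t=4ms (window 1): ALLOW
  req#14 t=4ms (window 1): DENY
  req#15 t=5ms (window 1): DENY
  req#16 t=5ms (window 1): DENY
  req#17 t=5ms (window 1): DENY
  req#18 t=6ms (window 2): ALLOW
  req#19 t=6ms (window 2): ALLOW
  req#20 t=6ms (window 2): ALLOW
  req#21 t=7ms (window 2): ALLOW
  req#22 t=7ms (window 2): ALLOW
  req#23 t=7ms (window 2): DENY
  req#24 t=8ms (window 2): DENY
  req#25 t=8ms (window 2): DENY

Allowed counts by window: 5 5 5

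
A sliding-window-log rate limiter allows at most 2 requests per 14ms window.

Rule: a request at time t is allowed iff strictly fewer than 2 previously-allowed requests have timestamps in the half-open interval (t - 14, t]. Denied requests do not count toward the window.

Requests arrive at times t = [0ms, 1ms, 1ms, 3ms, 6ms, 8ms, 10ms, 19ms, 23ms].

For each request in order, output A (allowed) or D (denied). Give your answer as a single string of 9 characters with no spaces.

Answer: AADDDDDAA

Derivation:
Tracking allowed requests in the window:
  req#1 t=0ms: ALLOW
  req#2 t=1ms: ALLOW
  req#3 t=1ms: DENY
  req#4 t=3ms: DENY
  req#5 t=6ms: DENY
  req#6 t=8ms: DENY
  req#7 t=10ms: DENY
  req#8 t=19ms: ALLOW
  req#9 t=23ms: ALLOW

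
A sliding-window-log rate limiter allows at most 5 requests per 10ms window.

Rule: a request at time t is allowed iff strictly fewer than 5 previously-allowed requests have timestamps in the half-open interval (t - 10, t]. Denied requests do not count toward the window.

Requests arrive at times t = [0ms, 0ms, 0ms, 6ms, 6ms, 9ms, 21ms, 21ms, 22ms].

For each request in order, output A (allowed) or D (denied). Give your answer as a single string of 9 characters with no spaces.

Answer: AAAAADAAA

Derivation:
Tracking allowed requests in the window:
  req#1 t=0ms: ALLOW
  req#2 t=0ms: ALLOW
  req#3 t=0ms: ALLOW
  req#4 t=6ms: ALLOW
  req#5 t=6ms: ALLOW
  req#6 t=9ms: DENY
  req#7 t=21ms: ALLOW
  req#8 t=21ms: ALLOW
  req#9 t=22ms: ALLOW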